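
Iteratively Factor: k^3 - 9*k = (k + 3)*(k^2 - 3*k) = (k - 3)*(k + 3)*(k)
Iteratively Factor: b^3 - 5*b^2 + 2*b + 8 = (b + 1)*(b^2 - 6*b + 8) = (b - 2)*(b + 1)*(b - 4)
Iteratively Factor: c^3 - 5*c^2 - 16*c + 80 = (c - 4)*(c^2 - c - 20) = (c - 5)*(c - 4)*(c + 4)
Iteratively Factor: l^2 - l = (l - 1)*(l)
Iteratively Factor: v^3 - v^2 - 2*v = (v)*(v^2 - v - 2) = v*(v + 1)*(v - 2)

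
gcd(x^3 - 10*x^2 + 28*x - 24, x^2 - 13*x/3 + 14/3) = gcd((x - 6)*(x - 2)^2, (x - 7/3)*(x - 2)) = x - 2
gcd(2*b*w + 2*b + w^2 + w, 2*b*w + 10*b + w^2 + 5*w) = 2*b + w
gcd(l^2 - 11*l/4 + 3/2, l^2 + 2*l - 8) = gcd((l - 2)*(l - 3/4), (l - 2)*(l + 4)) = l - 2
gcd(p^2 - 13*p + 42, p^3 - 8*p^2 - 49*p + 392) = p - 7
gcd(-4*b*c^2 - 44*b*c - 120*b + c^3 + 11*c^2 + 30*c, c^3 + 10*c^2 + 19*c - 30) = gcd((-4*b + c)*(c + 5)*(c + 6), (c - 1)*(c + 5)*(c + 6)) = c^2 + 11*c + 30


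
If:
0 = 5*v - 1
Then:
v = 1/5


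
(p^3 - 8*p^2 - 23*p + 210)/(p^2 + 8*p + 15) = (p^2 - 13*p + 42)/(p + 3)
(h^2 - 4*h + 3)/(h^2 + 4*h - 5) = (h - 3)/(h + 5)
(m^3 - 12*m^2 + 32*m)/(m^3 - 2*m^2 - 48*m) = (m - 4)/(m + 6)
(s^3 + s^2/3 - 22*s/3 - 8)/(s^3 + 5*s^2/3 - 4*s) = (3*s^3 + s^2 - 22*s - 24)/(s*(3*s^2 + 5*s - 12))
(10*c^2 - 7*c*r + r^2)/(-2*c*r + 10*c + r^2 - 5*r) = (-5*c + r)/(r - 5)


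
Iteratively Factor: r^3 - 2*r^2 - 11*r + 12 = (r + 3)*(r^2 - 5*r + 4) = (r - 1)*(r + 3)*(r - 4)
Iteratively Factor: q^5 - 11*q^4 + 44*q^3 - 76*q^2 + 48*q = (q - 2)*(q^4 - 9*q^3 + 26*q^2 - 24*q) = (q - 3)*(q - 2)*(q^3 - 6*q^2 + 8*q) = (q - 3)*(q - 2)^2*(q^2 - 4*q) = q*(q - 3)*(q - 2)^2*(q - 4)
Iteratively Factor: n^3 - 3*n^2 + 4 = (n + 1)*(n^2 - 4*n + 4) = (n - 2)*(n + 1)*(n - 2)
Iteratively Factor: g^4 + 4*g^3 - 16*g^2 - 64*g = (g + 4)*(g^3 - 16*g) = (g + 4)^2*(g^2 - 4*g) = (g - 4)*(g + 4)^2*(g)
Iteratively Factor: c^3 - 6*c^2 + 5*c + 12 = (c - 3)*(c^2 - 3*c - 4) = (c - 3)*(c + 1)*(c - 4)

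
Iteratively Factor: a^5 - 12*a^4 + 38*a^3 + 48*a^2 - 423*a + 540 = (a + 3)*(a^4 - 15*a^3 + 83*a^2 - 201*a + 180) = (a - 4)*(a + 3)*(a^3 - 11*a^2 + 39*a - 45) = (a - 5)*(a - 4)*(a + 3)*(a^2 - 6*a + 9) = (a - 5)*(a - 4)*(a - 3)*(a + 3)*(a - 3)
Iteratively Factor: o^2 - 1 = (o + 1)*(o - 1)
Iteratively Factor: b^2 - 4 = (b - 2)*(b + 2)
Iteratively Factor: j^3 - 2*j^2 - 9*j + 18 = (j - 3)*(j^2 + j - 6) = (j - 3)*(j - 2)*(j + 3)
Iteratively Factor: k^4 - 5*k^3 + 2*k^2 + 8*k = (k + 1)*(k^3 - 6*k^2 + 8*k) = (k - 4)*(k + 1)*(k^2 - 2*k) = (k - 4)*(k - 2)*(k + 1)*(k)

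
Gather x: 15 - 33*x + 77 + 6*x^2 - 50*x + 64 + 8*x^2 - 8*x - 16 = 14*x^2 - 91*x + 140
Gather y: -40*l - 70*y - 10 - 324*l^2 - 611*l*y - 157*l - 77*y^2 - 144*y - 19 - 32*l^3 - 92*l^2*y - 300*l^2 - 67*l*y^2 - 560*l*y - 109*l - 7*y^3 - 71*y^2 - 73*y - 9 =-32*l^3 - 624*l^2 - 306*l - 7*y^3 + y^2*(-67*l - 148) + y*(-92*l^2 - 1171*l - 287) - 38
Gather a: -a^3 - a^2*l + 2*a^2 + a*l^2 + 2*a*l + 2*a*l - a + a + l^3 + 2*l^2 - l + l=-a^3 + a^2*(2 - l) + a*(l^2 + 4*l) + l^3 + 2*l^2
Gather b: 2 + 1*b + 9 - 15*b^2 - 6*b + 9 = -15*b^2 - 5*b + 20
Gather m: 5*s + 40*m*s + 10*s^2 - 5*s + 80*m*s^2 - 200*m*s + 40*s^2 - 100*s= m*(80*s^2 - 160*s) + 50*s^2 - 100*s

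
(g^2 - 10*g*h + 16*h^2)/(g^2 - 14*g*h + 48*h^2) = (g - 2*h)/(g - 6*h)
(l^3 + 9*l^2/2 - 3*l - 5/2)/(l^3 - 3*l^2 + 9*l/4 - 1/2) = 2*(2*l^3 + 9*l^2 - 6*l - 5)/(4*l^3 - 12*l^2 + 9*l - 2)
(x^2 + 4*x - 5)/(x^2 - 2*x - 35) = (x - 1)/(x - 7)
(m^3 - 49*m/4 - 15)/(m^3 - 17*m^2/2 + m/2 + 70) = (m + 3/2)/(m - 7)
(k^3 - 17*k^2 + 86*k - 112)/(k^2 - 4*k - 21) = (k^2 - 10*k + 16)/(k + 3)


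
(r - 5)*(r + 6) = r^2 + r - 30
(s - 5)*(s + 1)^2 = s^3 - 3*s^2 - 9*s - 5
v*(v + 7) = v^2 + 7*v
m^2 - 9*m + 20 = (m - 5)*(m - 4)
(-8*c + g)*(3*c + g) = -24*c^2 - 5*c*g + g^2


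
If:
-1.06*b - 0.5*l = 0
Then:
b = -0.471698113207547*l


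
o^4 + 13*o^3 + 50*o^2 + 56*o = o*(o + 2)*(o + 4)*(o + 7)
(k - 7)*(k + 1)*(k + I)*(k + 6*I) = k^4 - 6*k^3 + 7*I*k^3 - 13*k^2 - 42*I*k^2 + 36*k - 49*I*k + 42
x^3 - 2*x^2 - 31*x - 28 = (x - 7)*(x + 1)*(x + 4)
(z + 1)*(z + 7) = z^2 + 8*z + 7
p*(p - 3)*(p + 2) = p^3 - p^2 - 6*p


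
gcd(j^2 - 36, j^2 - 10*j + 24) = j - 6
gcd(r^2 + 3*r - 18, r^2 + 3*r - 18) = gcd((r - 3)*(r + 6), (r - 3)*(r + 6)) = r^2 + 3*r - 18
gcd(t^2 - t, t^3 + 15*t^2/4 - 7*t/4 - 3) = t - 1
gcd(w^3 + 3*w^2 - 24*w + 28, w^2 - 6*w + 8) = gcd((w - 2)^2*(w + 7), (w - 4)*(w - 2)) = w - 2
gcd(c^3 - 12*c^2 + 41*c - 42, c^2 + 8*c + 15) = 1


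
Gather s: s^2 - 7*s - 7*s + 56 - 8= s^2 - 14*s + 48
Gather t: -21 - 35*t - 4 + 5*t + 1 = -30*t - 24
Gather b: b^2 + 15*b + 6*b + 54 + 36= b^2 + 21*b + 90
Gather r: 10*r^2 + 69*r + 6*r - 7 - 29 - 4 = 10*r^2 + 75*r - 40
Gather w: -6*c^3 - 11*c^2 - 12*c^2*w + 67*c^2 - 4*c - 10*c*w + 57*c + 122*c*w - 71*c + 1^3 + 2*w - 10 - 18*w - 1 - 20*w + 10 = -6*c^3 + 56*c^2 - 18*c + w*(-12*c^2 + 112*c - 36)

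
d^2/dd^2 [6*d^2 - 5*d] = 12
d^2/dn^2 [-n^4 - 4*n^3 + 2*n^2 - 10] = -12*n^2 - 24*n + 4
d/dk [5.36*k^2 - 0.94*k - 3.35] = 10.72*k - 0.94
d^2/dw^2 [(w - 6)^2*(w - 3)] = 6*w - 30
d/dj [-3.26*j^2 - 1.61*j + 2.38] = -6.52*j - 1.61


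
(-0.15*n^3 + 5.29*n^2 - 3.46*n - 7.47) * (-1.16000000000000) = 0.174*n^3 - 6.1364*n^2 + 4.0136*n + 8.6652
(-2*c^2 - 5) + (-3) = -2*c^2 - 8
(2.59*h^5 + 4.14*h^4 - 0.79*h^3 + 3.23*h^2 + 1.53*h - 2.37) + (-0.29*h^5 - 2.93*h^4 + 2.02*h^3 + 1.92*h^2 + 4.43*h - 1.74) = 2.3*h^5 + 1.21*h^4 + 1.23*h^3 + 5.15*h^2 + 5.96*h - 4.11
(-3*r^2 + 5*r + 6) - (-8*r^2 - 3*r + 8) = 5*r^2 + 8*r - 2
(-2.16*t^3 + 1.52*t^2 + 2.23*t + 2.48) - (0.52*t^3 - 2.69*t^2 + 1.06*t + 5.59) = -2.68*t^3 + 4.21*t^2 + 1.17*t - 3.11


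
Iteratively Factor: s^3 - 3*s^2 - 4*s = (s)*(s^2 - 3*s - 4) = s*(s - 4)*(s + 1)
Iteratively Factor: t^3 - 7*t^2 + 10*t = (t)*(t^2 - 7*t + 10) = t*(t - 5)*(t - 2)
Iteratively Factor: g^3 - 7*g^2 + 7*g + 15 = (g - 3)*(g^2 - 4*g - 5) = (g - 5)*(g - 3)*(g + 1)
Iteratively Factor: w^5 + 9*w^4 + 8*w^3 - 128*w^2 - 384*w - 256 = (w + 1)*(w^4 + 8*w^3 - 128*w - 256) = (w - 4)*(w + 1)*(w^3 + 12*w^2 + 48*w + 64) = (w - 4)*(w + 1)*(w + 4)*(w^2 + 8*w + 16) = (w - 4)*(w + 1)*(w + 4)^2*(w + 4)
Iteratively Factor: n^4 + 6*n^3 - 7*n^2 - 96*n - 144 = (n + 3)*(n^3 + 3*n^2 - 16*n - 48) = (n + 3)^2*(n^2 - 16) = (n + 3)^2*(n + 4)*(n - 4)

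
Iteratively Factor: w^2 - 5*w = (w - 5)*(w)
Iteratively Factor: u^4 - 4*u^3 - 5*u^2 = (u)*(u^3 - 4*u^2 - 5*u) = u*(u + 1)*(u^2 - 5*u) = u^2*(u + 1)*(u - 5)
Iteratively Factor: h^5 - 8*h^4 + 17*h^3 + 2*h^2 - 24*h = (h - 4)*(h^4 - 4*h^3 + h^2 + 6*h) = (h - 4)*(h - 2)*(h^3 - 2*h^2 - 3*h) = (h - 4)*(h - 3)*(h - 2)*(h^2 + h) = (h - 4)*(h - 3)*(h - 2)*(h + 1)*(h)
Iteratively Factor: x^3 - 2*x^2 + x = (x - 1)*(x^2 - x) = x*(x - 1)*(x - 1)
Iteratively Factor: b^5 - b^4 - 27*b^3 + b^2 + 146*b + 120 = (b + 1)*(b^4 - 2*b^3 - 25*b^2 + 26*b + 120) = (b - 5)*(b + 1)*(b^3 + 3*b^2 - 10*b - 24) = (b - 5)*(b + 1)*(b + 4)*(b^2 - b - 6) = (b - 5)*(b - 3)*(b + 1)*(b + 4)*(b + 2)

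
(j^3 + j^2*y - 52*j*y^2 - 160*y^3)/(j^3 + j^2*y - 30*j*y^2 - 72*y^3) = (-j^2 + 3*j*y + 40*y^2)/(-j^2 + 3*j*y + 18*y^2)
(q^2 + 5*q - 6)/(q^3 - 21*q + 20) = (q + 6)/(q^2 + q - 20)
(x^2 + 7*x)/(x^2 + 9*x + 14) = x/(x + 2)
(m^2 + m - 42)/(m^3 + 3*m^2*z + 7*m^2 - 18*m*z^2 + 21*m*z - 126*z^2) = (6 - m)/(-m^2 - 3*m*z + 18*z^2)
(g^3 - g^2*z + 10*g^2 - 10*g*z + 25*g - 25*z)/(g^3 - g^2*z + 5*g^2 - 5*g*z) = (g + 5)/g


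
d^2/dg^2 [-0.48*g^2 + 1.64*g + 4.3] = -0.960000000000000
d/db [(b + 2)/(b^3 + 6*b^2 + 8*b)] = 2*(-b - 2)/(b^2*(b^2 + 8*b + 16))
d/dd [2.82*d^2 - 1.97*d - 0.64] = 5.64*d - 1.97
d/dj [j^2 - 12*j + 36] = 2*j - 12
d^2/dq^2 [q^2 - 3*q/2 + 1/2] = 2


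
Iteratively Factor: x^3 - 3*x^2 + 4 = (x + 1)*(x^2 - 4*x + 4) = (x - 2)*(x + 1)*(x - 2)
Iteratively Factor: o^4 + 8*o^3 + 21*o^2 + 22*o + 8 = (o + 4)*(o^3 + 4*o^2 + 5*o + 2) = (o + 1)*(o + 4)*(o^2 + 3*o + 2) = (o + 1)*(o + 2)*(o + 4)*(o + 1)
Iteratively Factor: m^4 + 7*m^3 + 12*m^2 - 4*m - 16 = (m + 4)*(m^3 + 3*m^2 - 4) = (m + 2)*(m + 4)*(m^2 + m - 2) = (m - 1)*(m + 2)*(m + 4)*(m + 2)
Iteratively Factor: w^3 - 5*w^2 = (w)*(w^2 - 5*w) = w^2*(w - 5)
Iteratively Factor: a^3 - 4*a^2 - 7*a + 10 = (a - 5)*(a^2 + a - 2) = (a - 5)*(a + 2)*(a - 1)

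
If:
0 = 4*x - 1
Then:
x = 1/4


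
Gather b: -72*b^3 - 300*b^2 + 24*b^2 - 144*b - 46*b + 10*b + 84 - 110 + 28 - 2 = -72*b^3 - 276*b^2 - 180*b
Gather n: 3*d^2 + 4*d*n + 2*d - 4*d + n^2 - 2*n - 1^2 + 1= 3*d^2 - 2*d + n^2 + n*(4*d - 2)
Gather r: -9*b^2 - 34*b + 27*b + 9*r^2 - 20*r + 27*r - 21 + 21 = -9*b^2 - 7*b + 9*r^2 + 7*r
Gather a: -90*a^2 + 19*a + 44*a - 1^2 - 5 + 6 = -90*a^2 + 63*a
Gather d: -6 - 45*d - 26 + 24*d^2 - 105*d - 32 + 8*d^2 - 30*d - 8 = 32*d^2 - 180*d - 72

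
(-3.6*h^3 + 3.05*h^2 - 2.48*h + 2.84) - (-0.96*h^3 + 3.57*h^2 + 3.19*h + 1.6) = -2.64*h^3 - 0.52*h^2 - 5.67*h + 1.24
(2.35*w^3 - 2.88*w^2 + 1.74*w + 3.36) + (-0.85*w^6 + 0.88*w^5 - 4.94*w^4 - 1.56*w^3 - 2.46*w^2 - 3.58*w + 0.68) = -0.85*w^6 + 0.88*w^5 - 4.94*w^4 + 0.79*w^3 - 5.34*w^2 - 1.84*w + 4.04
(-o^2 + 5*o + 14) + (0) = -o^2 + 5*o + 14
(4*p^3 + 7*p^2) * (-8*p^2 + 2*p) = -32*p^5 - 48*p^4 + 14*p^3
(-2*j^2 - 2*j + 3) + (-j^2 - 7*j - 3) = -3*j^2 - 9*j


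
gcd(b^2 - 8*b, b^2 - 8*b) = b^2 - 8*b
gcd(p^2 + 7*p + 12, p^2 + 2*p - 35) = 1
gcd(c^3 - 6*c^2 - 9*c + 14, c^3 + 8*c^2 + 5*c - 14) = c^2 + c - 2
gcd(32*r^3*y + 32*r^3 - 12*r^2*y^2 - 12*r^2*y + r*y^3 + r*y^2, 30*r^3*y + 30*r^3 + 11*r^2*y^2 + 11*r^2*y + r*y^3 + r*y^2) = r*y + r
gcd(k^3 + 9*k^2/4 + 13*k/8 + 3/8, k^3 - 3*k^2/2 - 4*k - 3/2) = k^2 + 3*k/2 + 1/2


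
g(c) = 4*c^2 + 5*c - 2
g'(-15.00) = -115.00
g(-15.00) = 823.00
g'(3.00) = 29.00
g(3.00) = 49.00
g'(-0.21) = 3.32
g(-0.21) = -2.87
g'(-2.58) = -15.64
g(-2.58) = 11.73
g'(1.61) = 17.88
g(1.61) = 16.42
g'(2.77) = 27.16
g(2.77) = 42.54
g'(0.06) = 5.48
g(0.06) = -1.69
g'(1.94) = 20.52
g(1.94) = 22.75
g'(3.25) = 31.00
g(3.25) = 56.50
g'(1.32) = 15.56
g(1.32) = 11.57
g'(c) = 8*c + 5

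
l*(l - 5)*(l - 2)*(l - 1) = l^4 - 8*l^3 + 17*l^2 - 10*l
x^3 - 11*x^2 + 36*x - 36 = (x - 6)*(x - 3)*(x - 2)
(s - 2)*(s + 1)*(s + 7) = s^3 + 6*s^2 - 9*s - 14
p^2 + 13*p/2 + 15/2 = (p + 3/2)*(p + 5)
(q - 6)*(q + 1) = q^2 - 5*q - 6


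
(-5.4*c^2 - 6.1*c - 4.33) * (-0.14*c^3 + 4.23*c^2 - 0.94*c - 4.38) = 0.756*c^5 - 21.988*c^4 - 20.1208*c^3 + 11.0701*c^2 + 30.7882*c + 18.9654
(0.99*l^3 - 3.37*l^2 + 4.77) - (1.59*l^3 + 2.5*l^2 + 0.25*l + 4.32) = -0.6*l^3 - 5.87*l^2 - 0.25*l + 0.449999999999999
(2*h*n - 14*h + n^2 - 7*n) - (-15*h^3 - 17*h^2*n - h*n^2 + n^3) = 15*h^3 + 17*h^2*n + h*n^2 + 2*h*n - 14*h - n^3 + n^2 - 7*n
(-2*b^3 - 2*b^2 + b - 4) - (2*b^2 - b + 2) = -2*b^3 - 4*b^2 + 2*b - 6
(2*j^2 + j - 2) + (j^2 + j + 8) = 3*j^2 + 2*j + 6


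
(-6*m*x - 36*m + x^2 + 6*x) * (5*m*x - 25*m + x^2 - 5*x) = -30*m^2*x^2 - 30*m^2*x + 900*m^2 - m*x^3 - m*x^2 + 30*m*x + x^4 + x^3 - 30*x^2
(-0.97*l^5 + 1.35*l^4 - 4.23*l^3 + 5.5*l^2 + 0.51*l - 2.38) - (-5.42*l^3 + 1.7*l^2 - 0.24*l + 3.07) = -0.97*l^5 + 1.35*l^4 + 1.19*l^3 + 3.8*l^2 + 0.75*l - 5.45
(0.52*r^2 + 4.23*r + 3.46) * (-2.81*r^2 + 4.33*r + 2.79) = -1.4612*r^4 - 9.6347*r^3 + 10.0441*r^2 + 26.7835*r + 9.6534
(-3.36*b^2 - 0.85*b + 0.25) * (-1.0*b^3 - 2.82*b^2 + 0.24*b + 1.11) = 3.36*b^5 + 10.3252*b^4 + 1.3406*b^3 - 4.6386*b^2 - 0.8835*b + 0.2775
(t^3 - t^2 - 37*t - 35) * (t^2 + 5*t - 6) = t^5 + 4*t^4 - 48*t^3 - 214*t^2 + 47*t + 210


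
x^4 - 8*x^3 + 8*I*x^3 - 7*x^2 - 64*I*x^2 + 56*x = x*(x - 8)*(x + I)*(x + 7*I)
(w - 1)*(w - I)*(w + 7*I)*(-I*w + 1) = -I*w^4 + 7*w^3 + I*w^3 - 7*w^2 - I*w^2 + 7*w + I*w - 7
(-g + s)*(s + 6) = -g*s - 6*g + s^2 + 6*s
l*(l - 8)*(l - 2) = l^3 - 10*l^2 + 16*l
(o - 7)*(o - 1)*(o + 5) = o^3 - 3*o^2 - 33*o + 35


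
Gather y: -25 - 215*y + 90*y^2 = 90*y^2 - 215*y - 25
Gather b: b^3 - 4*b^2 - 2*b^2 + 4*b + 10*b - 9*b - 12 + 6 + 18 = b^3 - 6*b^2 + 5*b + 12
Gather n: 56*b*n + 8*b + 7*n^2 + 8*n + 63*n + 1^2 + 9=8*b + 7*n^2 + n*(56*b + 71) + 10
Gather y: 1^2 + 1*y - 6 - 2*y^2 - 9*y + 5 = -2*y^2 - 8*y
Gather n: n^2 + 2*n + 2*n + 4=n^2 + 4*n + 4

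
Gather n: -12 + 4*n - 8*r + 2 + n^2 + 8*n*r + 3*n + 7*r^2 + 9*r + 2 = n^2 + n*(8*r + 7) + 7*r^2 + r - 8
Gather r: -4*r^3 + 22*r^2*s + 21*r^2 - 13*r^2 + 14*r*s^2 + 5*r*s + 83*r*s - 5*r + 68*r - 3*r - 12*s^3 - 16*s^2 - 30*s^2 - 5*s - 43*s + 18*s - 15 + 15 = -4*r^3 + r^2*(22*s + 8) + r*(14*s^2 + 88*s + 60) - 12*s^3 - 46*s^2 - 30*s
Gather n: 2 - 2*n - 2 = -2*n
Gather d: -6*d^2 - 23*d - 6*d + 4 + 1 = -6*d^2 - 29*d + 5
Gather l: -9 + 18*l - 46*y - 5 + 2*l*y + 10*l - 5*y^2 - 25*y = l*(2*y + 28) - 5*y^2 - 71*y - 14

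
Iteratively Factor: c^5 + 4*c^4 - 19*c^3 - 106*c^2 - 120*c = (c + 4)*(c^4 - 19*c^2 - 30*c) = (c - 5)*(c + 4)*(c^3 + 5*c^2 + 6*c) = (c - 5)*(c + 2)*(c + 4)*(c^2 + 3*c) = c*(c - 5)*(c + 2)*(c + 4)*(c + 3)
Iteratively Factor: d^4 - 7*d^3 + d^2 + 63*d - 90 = (d - 2)*(d^3 - 5*d^2 - 9*d + 45) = (d - 2)*(d + 3)*(d^2 - 8*d + 15) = (d - 5)*(d - 2)*(d + 3)*(d - 3)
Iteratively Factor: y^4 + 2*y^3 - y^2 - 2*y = (y - 1)*(y^3 + 3*y^2 + 2*y) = (y - 1)*(y + 1)*(y^2 + 2*y) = (y - 1)*(y + 1)*(y + 2)*(y)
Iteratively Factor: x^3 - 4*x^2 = (x)*(x^2 - 4*x) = x*(x - 4)*(x)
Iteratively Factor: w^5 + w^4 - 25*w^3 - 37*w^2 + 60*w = (w - 5)*(w^4 + 6*w^3 + 5*w^2 - 12*w) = (w - 5)*(w + 4)*(w^3 + 2*w^2 - 3*w) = (w - 5)*(w - 1)*(w + 4)*(w^2 + 3*w) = (w - 5)*(w - 1)*(w + 3)*(w + 4)*(w)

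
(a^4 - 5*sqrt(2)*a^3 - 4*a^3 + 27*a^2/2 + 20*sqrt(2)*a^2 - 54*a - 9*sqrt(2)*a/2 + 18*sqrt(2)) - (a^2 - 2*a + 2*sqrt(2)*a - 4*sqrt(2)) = a^4 - 5*sqrt(2)*a^3 - 4*a^3 + 25*a^2/2 + 20*sqrt(2)*a^2 - 52*a - 13*sqrt(2)*a/2 + 22*sqrt(2)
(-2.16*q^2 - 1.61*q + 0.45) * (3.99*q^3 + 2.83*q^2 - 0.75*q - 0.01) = -8.6184*q^5 - 12.5367*q^4 - 1.1408*q^3 + 2.5026*q^2 - 0.3214*q - 0.0045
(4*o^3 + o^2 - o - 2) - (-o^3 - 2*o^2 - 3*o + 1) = 5*o^3 + 3*o^2 + 2*o - 3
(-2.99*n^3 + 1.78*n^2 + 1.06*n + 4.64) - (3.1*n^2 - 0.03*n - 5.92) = -2.99*n^3 - 1.32*n^2 + 1.09*n + 10.56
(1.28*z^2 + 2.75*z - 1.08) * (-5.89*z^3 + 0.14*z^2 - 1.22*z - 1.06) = -7.5392*z^5 - 16.0183*z^4 + 5.1846*z^3 - 4.863*z^2 - 1.5974*z + 1.1448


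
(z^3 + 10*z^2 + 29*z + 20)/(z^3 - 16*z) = (z^2 + 6*z + 5)/(z*(z - 4))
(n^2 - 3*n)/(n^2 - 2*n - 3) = n/(n + 1)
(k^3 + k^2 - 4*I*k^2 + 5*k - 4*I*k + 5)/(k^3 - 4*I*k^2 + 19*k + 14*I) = (k^2 + k*(1 - 5*I) - 5*I)/(k^2 - 5*I*k + 14)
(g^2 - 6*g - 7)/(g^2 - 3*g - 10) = (-g^2 + 6*g + 7)/(-g^2 + 3*g + 10)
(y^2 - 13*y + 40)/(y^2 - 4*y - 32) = (y - 5)/(y + 4)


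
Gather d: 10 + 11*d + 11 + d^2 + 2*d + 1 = d^2 + 13*d + 22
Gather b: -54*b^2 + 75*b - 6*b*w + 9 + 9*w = -54*b^2 + b*(75 - 6*w) + 9*w + 9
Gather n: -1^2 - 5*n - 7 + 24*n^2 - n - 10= 24*n^2 - 6*n - 18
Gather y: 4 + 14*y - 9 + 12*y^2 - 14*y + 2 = 12*y^2 - 3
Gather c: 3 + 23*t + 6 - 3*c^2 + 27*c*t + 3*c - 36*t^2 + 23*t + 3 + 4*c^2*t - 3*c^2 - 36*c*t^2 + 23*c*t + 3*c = c^2*(4*t - 6) + c*(-36*t^2 + 50*t + 6) - 36*t^2 + 46*t + 12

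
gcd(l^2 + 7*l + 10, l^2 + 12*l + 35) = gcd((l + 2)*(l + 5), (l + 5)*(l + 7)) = l + 5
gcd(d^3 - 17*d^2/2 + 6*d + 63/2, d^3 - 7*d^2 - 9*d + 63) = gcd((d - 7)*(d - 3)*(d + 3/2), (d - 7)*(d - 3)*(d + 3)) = d^2 - 10*d + 21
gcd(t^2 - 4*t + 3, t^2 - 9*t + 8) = t - 1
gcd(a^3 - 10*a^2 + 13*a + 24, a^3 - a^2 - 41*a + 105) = a - 3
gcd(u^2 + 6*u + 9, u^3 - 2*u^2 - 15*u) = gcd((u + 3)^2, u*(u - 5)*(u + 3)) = u + 3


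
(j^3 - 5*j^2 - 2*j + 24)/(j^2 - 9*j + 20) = (j^2 - j - 6)/(j - 5)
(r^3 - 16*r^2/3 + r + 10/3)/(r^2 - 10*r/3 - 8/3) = (r^2 - 6*r + 5)/(r - 4)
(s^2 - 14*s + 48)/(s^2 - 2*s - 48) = (s - 6)/(s + 6)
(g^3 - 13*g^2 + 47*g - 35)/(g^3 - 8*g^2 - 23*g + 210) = (g^2 - 6*g + 5)/(g^2 - g - 30)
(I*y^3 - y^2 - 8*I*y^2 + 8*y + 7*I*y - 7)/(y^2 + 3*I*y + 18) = (I*y^3 - y^2*(1 + 8*I) + y*(8 + 7*I) - 7)/(y^2 + 3*I*y + 18)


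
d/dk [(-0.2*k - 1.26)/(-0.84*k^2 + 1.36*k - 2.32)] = (-0.168*k^2 - 2.1168*k + 2.1776)/(0.7056*k^4 - 2.2848*k^3 + 5.7472*k^2 - 6.3104*k + 5.3824)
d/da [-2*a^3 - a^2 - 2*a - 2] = -6*a^2 - 2*a - 2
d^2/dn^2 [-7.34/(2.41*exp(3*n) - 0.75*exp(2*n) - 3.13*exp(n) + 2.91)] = (-7.34*(-14.46*exp(2*n) + 3.0*exp(n) + 6.26)*(-7.23*exp(2*n) + 1.5*exp(n) + 3.13)*exp(n) + (159.2046*exp(2*n) - 22.02*exp(n) - 22.9742)*(2.41*exp(3*n) - 0.75*exp(2*n) - 3.13*exp(n) + 2.91))*exp(n)/(2.41*exp(3*n) - 0.75*exp(2*n) - 3.13*exp(n) + 2.91)^3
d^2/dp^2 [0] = 0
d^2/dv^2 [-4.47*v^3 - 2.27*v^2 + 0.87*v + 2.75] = -26.82*v - 4.54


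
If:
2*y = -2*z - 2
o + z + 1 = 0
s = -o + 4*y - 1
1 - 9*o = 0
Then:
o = 1/9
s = -2/3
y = 1/9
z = -10/9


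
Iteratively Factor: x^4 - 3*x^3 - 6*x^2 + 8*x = (x - 1)*(x^3 - 2*x^2 - 8*x) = x*(x - 1)*(x^2 - 2*x - 8) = x*(x - 1)*(x + 2)*(x - 4)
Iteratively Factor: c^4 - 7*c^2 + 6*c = (c + 3)*(c^3 - 3*c^2 + 2*c) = (c - 1)*(c + 3)*(c^2 - 2*c) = c*(c - 1)*(c + 3)*(c - 2)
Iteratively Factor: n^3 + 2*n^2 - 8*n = (n - 2)*(n^2 + 4*n) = n*(n - 2)*(n + 4)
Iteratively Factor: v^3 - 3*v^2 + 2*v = (v)*(v^2 - 3*v + 2) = v*(v - 2)*(v - 1)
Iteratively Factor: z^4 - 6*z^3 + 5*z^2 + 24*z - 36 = (z - 3)*(z^3 - 3*z^2 - 4*z + 12) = (z - 3)*(z + 2)*(z^2 - 5*z + 6) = (z - 3)*(z - 2)*(z + 2)*(z - 3)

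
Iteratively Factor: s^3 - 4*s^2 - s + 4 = (s - 1)*(s^2 - 3*s - 4) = (s - 1)*(s + 1)*(s - 4)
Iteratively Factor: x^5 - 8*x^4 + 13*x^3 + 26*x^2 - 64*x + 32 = (x - 1)*(x^4 - 7*x^3 + 6*x^2 + 32*x - 32) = (x - 1)^2*(x^3 - 6*x^2 + 32) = (x - 4)*(x - 1)^2*(x^2 - 2*x - 8) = (x - 4)*(x - 1)^2*(x + 2)*(x - 4)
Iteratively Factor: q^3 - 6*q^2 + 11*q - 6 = (q - 1)*(q^2 - 5*q + 6) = (q - 2)*(q - 1)*(q - 3)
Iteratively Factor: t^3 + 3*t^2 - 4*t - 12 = (t - 2)*(t^2 + 5*t + 6) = (t - 2)*(t + 2)*(t + 3)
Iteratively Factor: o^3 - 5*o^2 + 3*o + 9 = (o - 3)*(o^2 - 2*o - 3) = (o - 3)^2*(o + 1)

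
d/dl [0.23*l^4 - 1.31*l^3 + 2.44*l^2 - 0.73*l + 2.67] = 0.92*l^3 - 3.93*l^2 + 4.88*l - 0.73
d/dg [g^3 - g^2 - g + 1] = 3*g^2 - 2*g - 1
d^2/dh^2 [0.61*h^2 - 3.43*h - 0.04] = 1.22000000000000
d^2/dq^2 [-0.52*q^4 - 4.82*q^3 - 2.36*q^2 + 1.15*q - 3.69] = -6.24*q^2 - 28.92*q - 4.72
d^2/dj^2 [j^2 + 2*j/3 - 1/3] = 2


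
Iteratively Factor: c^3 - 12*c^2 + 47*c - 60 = (c - 5)*(c^2 - 7*c + 12) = (c - 5)*(c - 3)*(c - 4)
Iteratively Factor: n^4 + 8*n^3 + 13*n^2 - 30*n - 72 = (n + 4)*(n^3 + 4*n^2 - 3*n - 18) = (n - 2)*(n + 4)*(n^2 + 6*n + 9) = (n - 2)*(n + 3)*(n + 4)*(n + 3)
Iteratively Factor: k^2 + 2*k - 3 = (k - 1)*(k + 3)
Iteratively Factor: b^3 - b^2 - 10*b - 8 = (b - 4)*(b^2 + 3*b + 2) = (b - 4)*(b + 2)*(b + 1)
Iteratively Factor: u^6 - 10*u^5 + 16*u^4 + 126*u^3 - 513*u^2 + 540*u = (u - 3)*(u^5 - 7*u^4 - 5*u^3 + 111*u^2 - 180*u) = u*(u - 3)*(u^4 - 7*u^3 - 5*u^2 + 111*u - 180) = u*(u - 5)*(u - 3)*(u^3 - 2*u^2 - 15*u + 36) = u*(u - 5)*(u - 3)^2*(u^2 + u - 12) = u*(u - 5)*(u - 3)^2*(u + 4)*(u - 3)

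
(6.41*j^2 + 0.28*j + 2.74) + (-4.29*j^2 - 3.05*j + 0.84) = 2.12*j^2 - 2.77*j + 3.58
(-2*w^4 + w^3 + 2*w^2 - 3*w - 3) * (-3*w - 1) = 6*w^5 - w^4 - 7*w^3 + 7*w^2 + 12*w + 3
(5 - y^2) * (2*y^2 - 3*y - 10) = -2*y^4 + 3*y^3 + 20*y^2 - 15*y - 50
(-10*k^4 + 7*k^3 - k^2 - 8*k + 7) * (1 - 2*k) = 20*k^5 - 24*k^4 + 9*k^3 + 15*k^2 - 22*k + 7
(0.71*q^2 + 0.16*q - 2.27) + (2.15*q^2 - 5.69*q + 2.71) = 2.86*q^2 - 5.53*q + 0.44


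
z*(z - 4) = z^2 - 4*z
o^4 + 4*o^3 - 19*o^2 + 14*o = o*(o - 2)*(o - 1)*(o + 7)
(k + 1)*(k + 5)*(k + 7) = k^3 + 13*k^2 + 47*k + 35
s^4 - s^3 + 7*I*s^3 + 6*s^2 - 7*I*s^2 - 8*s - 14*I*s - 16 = (s - 2)*(s + 1)*(s - I)*(s + 8*I)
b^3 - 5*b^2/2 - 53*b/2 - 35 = (b - 7)*(b + 2)*(b + 5/2)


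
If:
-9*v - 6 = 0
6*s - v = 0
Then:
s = -1/9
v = -2/3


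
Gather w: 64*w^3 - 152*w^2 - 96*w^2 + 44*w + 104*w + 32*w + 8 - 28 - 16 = 64*w^3 - 248*w^2 + 180*w - 36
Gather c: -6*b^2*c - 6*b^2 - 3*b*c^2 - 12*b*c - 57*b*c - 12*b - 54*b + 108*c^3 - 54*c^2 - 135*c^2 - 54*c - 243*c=-6*b^2 - 66*b + 108*c^3 + c^2*(-3*b - 189) + c*(-6*b^2 - 69*b - 297)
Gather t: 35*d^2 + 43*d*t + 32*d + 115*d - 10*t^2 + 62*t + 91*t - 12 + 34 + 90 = 35*d^2 + 147*d - 10*t^2 + t*(43*d + 153) + 112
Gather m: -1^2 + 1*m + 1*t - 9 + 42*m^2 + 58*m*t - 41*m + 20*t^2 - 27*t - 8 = 42*m^2 + m*(58*t - 40) + 20*t^2 - 26*t - 18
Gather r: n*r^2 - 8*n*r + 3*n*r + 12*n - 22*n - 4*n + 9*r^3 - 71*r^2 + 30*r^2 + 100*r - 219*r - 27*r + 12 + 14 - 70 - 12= -14*n + 9*r^3 + r^2*(n - 41) + r*(-5*n - 146) - 56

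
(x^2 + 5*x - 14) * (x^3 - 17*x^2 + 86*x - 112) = x^5 - 12*x^4 - 13*x^3 + 556*x^2 - 1764*x + 1568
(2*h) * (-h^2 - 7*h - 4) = -2*h^3 - 14*h^2 - 8*h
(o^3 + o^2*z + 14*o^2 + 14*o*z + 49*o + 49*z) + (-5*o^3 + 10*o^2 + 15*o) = -4*o^3 + o^2*z + 24*o^2 + 14*o*z + 64*o + 49*z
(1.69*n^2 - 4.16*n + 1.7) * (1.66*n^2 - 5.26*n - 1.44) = 2.8054*n^4 - 15.795*n^3 + 22.27*n^2 - 2.9516*n - 2.448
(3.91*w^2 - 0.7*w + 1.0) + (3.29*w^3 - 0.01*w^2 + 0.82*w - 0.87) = 3.29*w^3 + 3.9*w^2 + 0.12*w + 0.13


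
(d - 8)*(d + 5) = d^2 - 3*d - 40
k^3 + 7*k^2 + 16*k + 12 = (k + 2)^2*(k + 3)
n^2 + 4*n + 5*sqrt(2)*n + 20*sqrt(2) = (n + 4)*(n + 5*sqrt(2))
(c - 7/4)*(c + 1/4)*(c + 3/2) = c^3 - 43*c/16 - 21/32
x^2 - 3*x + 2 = (x - 2)*(x - 1)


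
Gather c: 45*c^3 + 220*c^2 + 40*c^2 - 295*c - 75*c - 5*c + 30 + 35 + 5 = 45*c^3 + 260*c^2 - 375*c + 70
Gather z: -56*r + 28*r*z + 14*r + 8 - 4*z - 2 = -42*r + z*(28*r - 4) + 6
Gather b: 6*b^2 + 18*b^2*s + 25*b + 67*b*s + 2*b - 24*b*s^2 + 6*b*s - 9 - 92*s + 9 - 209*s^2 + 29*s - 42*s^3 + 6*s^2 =b^2*(18*s + 6) + b*(-24*s^2 + 73*s + 27) - 42*s^3 - 203*s^2 - 63*s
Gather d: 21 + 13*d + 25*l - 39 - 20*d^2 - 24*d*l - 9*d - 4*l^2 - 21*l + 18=-20*d^2 + d*(4 - 24*l) - 4*l^2 + 4*l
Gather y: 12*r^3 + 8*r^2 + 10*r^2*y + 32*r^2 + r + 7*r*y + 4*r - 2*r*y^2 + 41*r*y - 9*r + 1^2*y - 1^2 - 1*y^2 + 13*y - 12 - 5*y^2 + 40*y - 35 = 12*r^3 + 40*r^2 - 4*r + y^2*(-2*r - 6) + y*(10*r^2 + 48*r + 54) - 48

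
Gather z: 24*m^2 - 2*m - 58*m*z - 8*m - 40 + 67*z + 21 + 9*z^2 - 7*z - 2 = 24*m^2 - 10*m + 9*z^2 + z*(60 - 58*m) - 21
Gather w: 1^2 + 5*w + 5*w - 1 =10*w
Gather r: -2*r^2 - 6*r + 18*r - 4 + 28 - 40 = -2*r^2 + 12*r - 16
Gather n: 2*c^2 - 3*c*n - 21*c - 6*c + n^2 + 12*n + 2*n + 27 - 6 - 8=2*c^2 - 27*c + n^2 + n*(14 - 3*c) + 13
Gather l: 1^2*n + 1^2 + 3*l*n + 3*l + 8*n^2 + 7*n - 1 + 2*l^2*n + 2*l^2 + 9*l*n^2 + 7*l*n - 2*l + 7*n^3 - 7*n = l^2*(2*n + 2) + l*(9*n^2 + 10*n + 1) + 7*n^3 + 8*n^2 + n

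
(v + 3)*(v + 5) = v^2 + 8*v + 15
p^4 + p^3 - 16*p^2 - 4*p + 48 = (p - 3)*(p - 2)*(p + 2)*(p + 4)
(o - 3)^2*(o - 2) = o^3 - 8*o^2 + 21*o - 18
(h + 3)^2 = h^2 + 6*h + 9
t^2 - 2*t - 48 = (t - 8)*(t + 6)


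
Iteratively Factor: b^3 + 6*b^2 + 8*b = (b + 4)*(b^2 + 2*b) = (b + 2)*(b + 4)*(b)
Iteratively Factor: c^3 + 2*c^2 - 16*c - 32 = (c + 4)*(c^2 - 2*c - 8) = (c - 4)*(c + 4)*(c + 2)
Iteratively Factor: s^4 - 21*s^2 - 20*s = (s)*(s^3 - 21*s - 20) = s*(s - 5)*(s^2 + 5*s + 4) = s*(s - 5)*(s + 1)*(s + 4)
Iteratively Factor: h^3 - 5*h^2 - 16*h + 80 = (h + 4)*(h^2 - 9*h + 20) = (h - 4)*(h + 4)*(h - 5)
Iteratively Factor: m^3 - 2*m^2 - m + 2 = (m - 2)*(m^2 - 1) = (m - 2)*(m + 1)*(m - 1)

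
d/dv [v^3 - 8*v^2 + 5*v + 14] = 3*v^2 - 16*v + 5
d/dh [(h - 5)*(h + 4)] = 2*h - 1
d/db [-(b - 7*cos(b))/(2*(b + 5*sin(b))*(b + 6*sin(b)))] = (-7*b^2*sin(b) + 11*b^2*cos(b) + b^2 + 30*b*sin(2*b) - 14*b*cos(b) - 77*b - 525*sin(b)/2 - 77*sin(2*b)/2 - 105*sin(3*b)/2 + 15*cos(2*b) - 15)/(2*(b + 5*sin(b))^2*(b + 6*sin(b))^2)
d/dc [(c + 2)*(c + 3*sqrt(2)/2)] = 2*c + 2 + 3*sqrt(2)/2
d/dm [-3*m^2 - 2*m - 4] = -6*m - 2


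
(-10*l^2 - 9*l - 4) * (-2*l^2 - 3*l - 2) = 20*l^4 + 48*l^3 + 55*l^2 + 30*l + 8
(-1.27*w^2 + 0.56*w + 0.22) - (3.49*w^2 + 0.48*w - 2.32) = -4.76*w^2 + 0.0800000000000001*w + 2.54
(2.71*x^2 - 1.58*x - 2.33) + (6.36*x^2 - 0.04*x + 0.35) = 9.07*x^2 - 1.62*x - 1.98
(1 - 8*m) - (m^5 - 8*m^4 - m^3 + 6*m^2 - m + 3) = -m^5 + 8*m^4 + m^3 - 6*m^2 - 7*m - 2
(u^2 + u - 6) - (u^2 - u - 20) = 2*u + 14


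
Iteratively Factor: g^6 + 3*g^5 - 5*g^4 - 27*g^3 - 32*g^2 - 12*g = (g + 2)*(g^5 + g^4 - 7*g^3 - 13*g^2 - 6*g) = (g + 1)*(g + 2)*(g^4 - 7*g^2 - 6*g) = (g + 1)^2*(g + 2)*(g^3 - g^2 - 6*g) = (g - 3)*(g + 1)^2*(g + 2)*(g^2 + 2*g) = g*(g - 3)*(g + 1)^2*(g + 2)*(g + 2)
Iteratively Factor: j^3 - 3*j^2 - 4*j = (j + 1)*(j^2 - 4*j) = j*(j + 1)*(j - 4)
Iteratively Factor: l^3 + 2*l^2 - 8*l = (l + 4)*(l^2 - 2*l) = l*(l + 4)*(l - 2)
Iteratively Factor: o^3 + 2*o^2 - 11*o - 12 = (o + 4)*(o^2 - 2*o - 3) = (o + 1)*(o + 4)*(o - 3)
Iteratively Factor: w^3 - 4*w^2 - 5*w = (w - 5)*(w^2 + w) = (w - 5)*(w + 1)*(w)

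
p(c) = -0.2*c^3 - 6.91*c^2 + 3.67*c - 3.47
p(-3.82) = -107.17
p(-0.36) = -5.68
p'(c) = -0.6*c^2 - 13.82*c + 3.67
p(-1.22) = -17.87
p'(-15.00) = 75.97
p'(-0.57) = 11.35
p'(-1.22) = 19.64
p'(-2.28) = 32.06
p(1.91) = -23.06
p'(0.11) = 2.14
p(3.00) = -60.05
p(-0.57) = -7.77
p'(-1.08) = 17.90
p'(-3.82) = 47.71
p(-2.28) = -45.39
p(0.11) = -3.15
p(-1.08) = -15.24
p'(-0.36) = 8.57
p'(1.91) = -24.92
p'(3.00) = -43.19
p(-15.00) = -938.27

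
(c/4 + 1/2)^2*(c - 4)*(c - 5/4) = c^4/16 - 5*c^3/64 - 3*c^2/4 - c/16 + 5/4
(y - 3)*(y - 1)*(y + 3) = y^3 - y^2 - 9*y + 9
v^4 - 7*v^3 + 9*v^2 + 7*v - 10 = (v - 5)*(v - 2)*(v - 1)*(v + 1)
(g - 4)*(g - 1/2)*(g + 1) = g^3 - 7*g^2/2 - 5*g/2 + 2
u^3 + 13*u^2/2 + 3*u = u*(u + 1/2)*(u + 6)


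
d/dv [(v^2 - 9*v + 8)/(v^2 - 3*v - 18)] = 2*(3*v^2 - 26*v + 93)/(v^4 - 6*v^3 - 27*v^2 + 108*v + 324)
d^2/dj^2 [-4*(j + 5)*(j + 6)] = -8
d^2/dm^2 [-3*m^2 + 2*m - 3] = -6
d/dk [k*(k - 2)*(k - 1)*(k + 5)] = 4*k^3 + 6*k^2 - 26*k + 10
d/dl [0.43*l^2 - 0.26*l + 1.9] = 0.86*l - 0.26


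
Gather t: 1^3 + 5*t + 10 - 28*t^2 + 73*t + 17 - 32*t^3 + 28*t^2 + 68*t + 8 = -32*t^3 + 146*t + 36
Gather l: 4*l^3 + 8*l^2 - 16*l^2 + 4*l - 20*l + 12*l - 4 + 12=4*l^3 - 8*l^2 - 4*l + 8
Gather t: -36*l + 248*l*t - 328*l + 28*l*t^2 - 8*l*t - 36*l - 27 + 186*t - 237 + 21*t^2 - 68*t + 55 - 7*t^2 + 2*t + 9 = -400*l + t^2*(28*l + 14) + t*(240*l + 120) - 200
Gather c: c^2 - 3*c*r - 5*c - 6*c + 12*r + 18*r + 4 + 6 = c^2 + c*(-3*r - 11) + 30*r + 10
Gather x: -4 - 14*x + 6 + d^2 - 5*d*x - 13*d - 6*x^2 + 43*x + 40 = d^2 - 13*d - 6*x^2 + x*(29 - 5*d) + 42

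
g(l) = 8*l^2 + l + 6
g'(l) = 16*l + 1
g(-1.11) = 14.75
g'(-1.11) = -16.76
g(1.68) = 30.26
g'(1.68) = 27.88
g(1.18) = 18.32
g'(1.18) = 19.88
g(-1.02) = 13.30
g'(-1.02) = -15.32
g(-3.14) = 81.74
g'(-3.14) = -49.24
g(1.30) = 20.82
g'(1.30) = 21.80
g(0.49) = 8.41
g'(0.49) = 8.84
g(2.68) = 66.14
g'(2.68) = 43.88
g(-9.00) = 645.00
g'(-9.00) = -143.00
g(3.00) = 81.00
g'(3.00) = 49.00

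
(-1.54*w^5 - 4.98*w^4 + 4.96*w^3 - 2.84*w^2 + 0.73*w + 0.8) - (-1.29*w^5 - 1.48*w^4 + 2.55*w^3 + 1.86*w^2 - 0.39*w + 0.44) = -0.25*w^5 - 3.5*w^4 + 2.41*w^3 - 4.7*w^2 + 1.12*w + 0.36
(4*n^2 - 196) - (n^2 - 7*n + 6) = 3*n^2 + 7*n - 202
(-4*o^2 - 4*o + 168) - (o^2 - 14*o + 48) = -5*o^2 + 10*o + 120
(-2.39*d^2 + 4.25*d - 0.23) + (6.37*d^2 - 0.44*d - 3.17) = 3.98*d^2 + 3.81*d - 3.4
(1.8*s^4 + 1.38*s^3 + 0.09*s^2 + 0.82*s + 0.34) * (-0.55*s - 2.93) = -0.99*s^5 - 6.033*s^4 - 4.0929*s^3 - 0.7147*s^2 - 2.5896*s - 0.9962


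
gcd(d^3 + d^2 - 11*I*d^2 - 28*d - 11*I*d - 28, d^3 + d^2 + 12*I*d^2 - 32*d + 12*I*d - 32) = d + 1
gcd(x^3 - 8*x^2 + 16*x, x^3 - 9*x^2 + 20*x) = x^2 - 4*x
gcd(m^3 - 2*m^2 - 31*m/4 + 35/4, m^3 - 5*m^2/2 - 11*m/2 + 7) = m^2 - 9*m/2 + 7/2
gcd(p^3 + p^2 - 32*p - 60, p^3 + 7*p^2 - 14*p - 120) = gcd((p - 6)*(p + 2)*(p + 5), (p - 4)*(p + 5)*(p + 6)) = p + 5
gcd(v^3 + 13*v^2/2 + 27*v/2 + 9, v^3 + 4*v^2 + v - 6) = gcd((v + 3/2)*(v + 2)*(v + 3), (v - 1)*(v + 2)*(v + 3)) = v^2 + 5*v + 6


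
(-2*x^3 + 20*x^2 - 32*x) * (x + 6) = -2*x^4 + 8*x^3 + 88*x^2 - 192*x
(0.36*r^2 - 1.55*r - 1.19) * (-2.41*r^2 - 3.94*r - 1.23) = -0.8676*r^4 + 2.3171*r^3 + 8.5321*r^2 + 6.5951*r + 1.4637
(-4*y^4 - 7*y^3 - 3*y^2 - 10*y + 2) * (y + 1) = -4*y^5 - 11*y^4 - 10*y^3 - 13*y^2 - 8*y + 2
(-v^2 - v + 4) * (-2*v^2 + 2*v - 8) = 2*v^4 - 2*v^2 + 16*v - 32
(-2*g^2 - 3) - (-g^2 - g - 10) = -g^2 + g + 7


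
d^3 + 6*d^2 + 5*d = d*(d + 1)*(d + 5)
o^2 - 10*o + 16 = (o - 8)*(o - 2)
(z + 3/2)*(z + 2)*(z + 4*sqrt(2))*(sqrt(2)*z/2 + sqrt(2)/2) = sqrt(2)*z^4/2 + 9*sqrt(2)*z^3/4 + 4*z^3 + 13*sqrt(2)*z^2/4 + 18*z^2 + 3*sqrt(2)*z/2 + 26*z + 12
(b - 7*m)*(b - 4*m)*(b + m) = b^3 - 10*b^2*m + 17*b*m^2 + 28*m^3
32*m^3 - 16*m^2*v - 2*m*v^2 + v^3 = (-4*m + v)*(-2*m + v)*(4*m + v)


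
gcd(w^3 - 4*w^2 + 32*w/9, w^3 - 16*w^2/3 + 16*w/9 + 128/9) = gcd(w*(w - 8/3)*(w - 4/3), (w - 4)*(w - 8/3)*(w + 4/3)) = w - 8/3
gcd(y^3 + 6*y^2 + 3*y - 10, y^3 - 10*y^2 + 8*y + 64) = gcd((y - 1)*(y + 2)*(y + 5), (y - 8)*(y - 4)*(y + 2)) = y + 2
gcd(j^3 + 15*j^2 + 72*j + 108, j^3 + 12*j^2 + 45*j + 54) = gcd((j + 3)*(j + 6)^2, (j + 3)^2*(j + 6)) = j^2 + 9*j + 18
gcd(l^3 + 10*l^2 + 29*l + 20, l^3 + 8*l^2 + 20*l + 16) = l + 4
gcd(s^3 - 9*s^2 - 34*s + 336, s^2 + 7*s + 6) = s + 6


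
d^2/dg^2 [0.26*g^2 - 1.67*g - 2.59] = 0.520000000000000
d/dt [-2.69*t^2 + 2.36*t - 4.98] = 2.36 - 5.38*t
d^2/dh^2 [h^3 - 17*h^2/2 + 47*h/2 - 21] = 6*h - 17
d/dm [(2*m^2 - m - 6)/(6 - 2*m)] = (-m^2 + 6*m - 9/2)/(m^2 - 6*m + 9)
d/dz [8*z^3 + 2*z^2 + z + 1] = 24*z^2 + 4*z + 1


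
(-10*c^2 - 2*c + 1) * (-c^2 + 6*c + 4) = 10*c^4 - 58*c^3 - 53*c^2 - 2*c + 4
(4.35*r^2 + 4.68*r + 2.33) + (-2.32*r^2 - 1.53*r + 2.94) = 2.03*r^2 + 3.15*r + 5.27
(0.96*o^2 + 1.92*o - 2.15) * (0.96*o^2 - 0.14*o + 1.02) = 0.9216*o^4 + 1.7088*o^3 - 1.3536*o^2 + 2.2594*o - 2.193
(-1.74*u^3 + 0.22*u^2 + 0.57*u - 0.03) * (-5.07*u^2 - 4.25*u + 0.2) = 8.8218*u^5 + 6.2796*u^4 - 4.1729*u^3 - 2.2264*u^2 + 0.2415*u - 0.006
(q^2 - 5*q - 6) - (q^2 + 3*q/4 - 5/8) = -23*q/4 - 43/8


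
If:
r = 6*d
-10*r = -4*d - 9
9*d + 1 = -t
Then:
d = 9/56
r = 27/28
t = -137/56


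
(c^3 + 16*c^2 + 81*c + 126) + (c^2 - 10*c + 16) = c^3 + 17*c^2 + 71*c + 142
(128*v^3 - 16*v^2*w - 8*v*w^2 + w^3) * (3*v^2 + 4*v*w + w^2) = 384*v^5 + 464*v^4*w + 40*v^3*w^2 - 45*v^2*w^3 - 4*v*w^4 + w^5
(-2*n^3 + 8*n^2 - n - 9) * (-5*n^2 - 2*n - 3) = 10*n^5 - 36*n^4 - 5*n^3 + 23*n^2 + 21*n + 27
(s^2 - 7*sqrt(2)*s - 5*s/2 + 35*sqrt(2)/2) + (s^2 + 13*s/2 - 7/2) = 2*s^2 - 7*sqrt(2)*s + 4*s - 7/2 + 35*sqrt(2)/2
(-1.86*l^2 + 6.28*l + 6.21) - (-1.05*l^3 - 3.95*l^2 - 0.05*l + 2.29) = 1.05*l^3 + 2.09*l^2 + 6.33*l + 3.92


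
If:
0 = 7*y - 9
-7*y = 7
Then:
No Solution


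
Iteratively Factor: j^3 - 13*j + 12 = (j - 1)*(j^2 + j - 12) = (j - 1)*(j + 4)*(j - 3)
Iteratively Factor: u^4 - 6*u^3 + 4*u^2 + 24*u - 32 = (u - 2)*(u^3 - 4*u^2 - 4*u + 16) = (u - 2)^2*(u^2 - 2*u - 8) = (u - 2)^2*(u + 2)*(u - 4)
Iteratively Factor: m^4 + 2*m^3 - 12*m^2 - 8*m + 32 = (m + 4)*(m^3 - 2*m^2 - 4*m + 8) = (m - 2)*(m + 4)*(m^2 - 4) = (m - 2)^2*(m + 4)*(m + 2)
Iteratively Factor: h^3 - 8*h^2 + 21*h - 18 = (h - 2)*(h^2 - 6*h + 9) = (h - 3)*(h - 2)*(h - 3)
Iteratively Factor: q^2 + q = (q + 1)*(q)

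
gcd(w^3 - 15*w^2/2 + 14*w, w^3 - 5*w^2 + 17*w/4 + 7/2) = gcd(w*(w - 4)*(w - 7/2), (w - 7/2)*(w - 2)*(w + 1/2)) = w - 7/2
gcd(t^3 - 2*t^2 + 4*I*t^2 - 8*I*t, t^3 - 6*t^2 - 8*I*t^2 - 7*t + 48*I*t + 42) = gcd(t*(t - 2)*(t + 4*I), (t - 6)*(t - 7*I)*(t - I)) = 1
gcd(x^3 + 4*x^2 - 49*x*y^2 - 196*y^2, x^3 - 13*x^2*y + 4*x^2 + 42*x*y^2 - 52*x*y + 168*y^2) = x^2 - 7*x*y + 4*x - 28*y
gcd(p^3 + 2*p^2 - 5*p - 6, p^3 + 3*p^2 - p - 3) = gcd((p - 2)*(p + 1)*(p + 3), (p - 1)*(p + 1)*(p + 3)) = p^2 + 4*p + 3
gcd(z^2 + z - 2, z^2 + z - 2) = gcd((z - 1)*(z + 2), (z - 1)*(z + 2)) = z^2 + z - 2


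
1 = 1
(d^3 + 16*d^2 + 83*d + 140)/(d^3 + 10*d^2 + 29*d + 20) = (d + 7)/(d + 1)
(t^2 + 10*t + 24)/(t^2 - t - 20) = (t + 6)/(t - 5)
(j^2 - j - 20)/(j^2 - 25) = (j + 4)/(j + 5)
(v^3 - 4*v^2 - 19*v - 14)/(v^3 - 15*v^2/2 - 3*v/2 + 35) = 2*(v + 1)/(2*v - 5)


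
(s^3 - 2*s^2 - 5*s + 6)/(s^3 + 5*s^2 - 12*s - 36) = (s - 1)/(s + 6)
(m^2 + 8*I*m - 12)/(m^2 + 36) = (m + 2*I)/(m - 6*I)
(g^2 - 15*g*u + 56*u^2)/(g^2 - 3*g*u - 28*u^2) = (g - 8*u)/(g + 4*u)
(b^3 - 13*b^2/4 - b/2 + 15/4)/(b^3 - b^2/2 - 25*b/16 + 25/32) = 8*(b^2 - 2*b - 3)/(8*b^2 + 6*b - 5)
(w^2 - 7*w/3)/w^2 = (w - 7/3)/w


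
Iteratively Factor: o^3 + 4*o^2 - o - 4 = (o + 4)*(o^2 - 1) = (o - 1)*(o + 4)*(o + 1)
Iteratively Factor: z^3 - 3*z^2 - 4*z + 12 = (z - 3)*(z^2 - 4) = (z - 3)*(z + 2)*(z - 2)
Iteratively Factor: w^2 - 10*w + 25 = (w - 5)*(w - 5)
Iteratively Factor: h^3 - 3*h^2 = (h)*(h^2 - 3*h) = h*(h - 3)*(h)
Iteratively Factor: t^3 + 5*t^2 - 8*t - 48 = (t + 4)*(t^2 + t - 12) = (t - 3)*(t + 4)*(t + 4)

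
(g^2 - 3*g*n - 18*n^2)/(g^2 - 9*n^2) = (g - 6*n)/(g - 3*n)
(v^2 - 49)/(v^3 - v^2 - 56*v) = (v - 7)/(v*(v - 8))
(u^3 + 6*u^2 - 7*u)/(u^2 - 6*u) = (u^2 + 6*u - 7)/(u - 6)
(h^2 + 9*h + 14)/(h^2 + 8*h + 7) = (h + 2)/(h + 1)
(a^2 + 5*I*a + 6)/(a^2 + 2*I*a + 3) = (a + 6*I)/(a + 3*I)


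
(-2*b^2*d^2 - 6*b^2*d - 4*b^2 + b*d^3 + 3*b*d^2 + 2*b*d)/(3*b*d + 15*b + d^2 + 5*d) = b*(-2*b*d^2 - 6*b*d - 4*b + d^3 + 3*d^2 + 2*d)/(3*b*d + 15*b + d^2 + 5*d)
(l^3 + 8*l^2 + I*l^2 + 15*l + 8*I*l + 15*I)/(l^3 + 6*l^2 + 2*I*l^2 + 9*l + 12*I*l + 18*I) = (l^2 + l*(5 + I) + 5*I)/(l^2 + l*(3 + 2*I) + 6*I)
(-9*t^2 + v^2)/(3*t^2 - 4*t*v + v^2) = (-3*t - v)/(t - v)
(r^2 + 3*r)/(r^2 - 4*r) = (r + 3)/(r - 4)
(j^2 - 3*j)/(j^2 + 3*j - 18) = j/(j + 6)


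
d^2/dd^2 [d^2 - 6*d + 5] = 2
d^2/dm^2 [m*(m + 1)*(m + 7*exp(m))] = 7*m^2*exp(m) + 35*m*exp(m) + 6*m + 28*exp(m) + 2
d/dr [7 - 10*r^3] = -30*r^2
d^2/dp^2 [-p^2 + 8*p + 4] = -2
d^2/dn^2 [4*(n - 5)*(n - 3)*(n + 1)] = 24*n - 56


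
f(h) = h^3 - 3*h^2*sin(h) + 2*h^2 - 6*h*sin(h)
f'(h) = -3*h^2*cos(h) + 3*h^2 - 6*h*sin(h) - 6*h*cos(h) + 4*h - 6*sin(h)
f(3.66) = 106.61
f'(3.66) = 122.66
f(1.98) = -6.09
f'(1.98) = 12.68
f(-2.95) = -6.67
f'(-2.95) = 20.33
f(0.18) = -0.14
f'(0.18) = -1.61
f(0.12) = -0.06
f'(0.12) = -1.04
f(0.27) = -0.32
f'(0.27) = -2.51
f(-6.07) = -165.64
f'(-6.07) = 20.25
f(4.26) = 185.56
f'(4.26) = 134.84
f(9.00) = 768.60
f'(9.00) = 524.88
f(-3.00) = -7.73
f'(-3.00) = 22.22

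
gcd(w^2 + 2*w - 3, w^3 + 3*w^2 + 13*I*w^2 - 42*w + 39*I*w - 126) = w + 3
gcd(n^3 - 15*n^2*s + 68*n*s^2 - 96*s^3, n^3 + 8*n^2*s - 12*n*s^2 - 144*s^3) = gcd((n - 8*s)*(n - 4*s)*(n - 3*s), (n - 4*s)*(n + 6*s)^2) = -n + 4*s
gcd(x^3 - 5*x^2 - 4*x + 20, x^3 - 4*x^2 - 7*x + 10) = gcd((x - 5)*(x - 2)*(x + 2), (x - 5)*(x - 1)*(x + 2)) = x^2 - 3*x - 10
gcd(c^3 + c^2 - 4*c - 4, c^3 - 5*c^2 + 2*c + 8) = c^2 - c - 2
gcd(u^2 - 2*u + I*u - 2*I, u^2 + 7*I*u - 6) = u + I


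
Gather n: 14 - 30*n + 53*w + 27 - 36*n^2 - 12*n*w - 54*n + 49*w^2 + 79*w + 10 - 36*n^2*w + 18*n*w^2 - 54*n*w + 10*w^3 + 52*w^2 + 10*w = n^2*(-36*w - 36) + n*(18*w^2 - 66*w - 84) + 10*w^3 + 101*w^2 + 142*w + 51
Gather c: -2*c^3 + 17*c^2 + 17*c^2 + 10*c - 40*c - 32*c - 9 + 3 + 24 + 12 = -2*c^3 + 34*c^2 - 62*c + 30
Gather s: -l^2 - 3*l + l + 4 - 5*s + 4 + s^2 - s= -l^2 - 2*l + s^2 - 6*s + 8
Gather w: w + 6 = w + 6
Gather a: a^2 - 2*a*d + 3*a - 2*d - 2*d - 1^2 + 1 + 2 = a^2 + a*(3 - 2*d) - 4*d + 2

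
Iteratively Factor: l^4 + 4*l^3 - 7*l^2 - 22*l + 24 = (l - 2)*(l^3 + 6*l^2 + 5*l - 12) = (l - 2)*(l + 4)*(l^2 + 2*l - 3) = (l - 2)*(l - 1)*(l + 4)*(l + 3)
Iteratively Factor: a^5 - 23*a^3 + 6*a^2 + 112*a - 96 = (a - 2)*(a^4 + 2*a^3 - 19*a^2 - 32*a + 48) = (a - 2)*(a + 4)*(a^3 - 2*a^2 - 11*a + 12) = (a - 2)*(a + 3)*(a + 4)*(a^2 - 5*a + 4) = (a - 2)*(a - 1)*(a + 3)*(a + 4)*(a - 4)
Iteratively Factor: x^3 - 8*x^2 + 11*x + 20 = (x - 4)*(x^2 - 4*x - 5) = (x - 5)*(x - 4)*(x + 1)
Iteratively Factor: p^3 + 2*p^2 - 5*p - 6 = (p + 3)*(p^2 - p - 2) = (p - 2)*(p + 3)*(p + 1)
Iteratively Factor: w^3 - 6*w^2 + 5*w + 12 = (w - 3)*(w^2 - 3*w - 4) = (w - 3)*(w + 1)*(w - 4)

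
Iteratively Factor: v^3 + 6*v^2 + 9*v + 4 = (v + 4)*(v^2 + 2*v + 1) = (v + 1)*(v + 4)*(v + 1)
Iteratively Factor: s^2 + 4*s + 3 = (s + 1)*(s + 3)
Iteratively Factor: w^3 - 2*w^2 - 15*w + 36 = (w + 4)*(w^2 - 6*w + 9) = (w - 3)*(w + 4)*(w - 3)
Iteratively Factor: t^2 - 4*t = (t - 4)*(t)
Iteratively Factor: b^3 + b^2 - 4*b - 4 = (b + 2)*(b^2 - b - 2) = (b - 2)*(b + 2)*(b + 1)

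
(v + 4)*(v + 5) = v^2 + 9*v + 20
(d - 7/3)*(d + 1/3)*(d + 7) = d^3 + 5*d^2 - 133*d/9 - 49/9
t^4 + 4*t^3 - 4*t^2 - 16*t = t*(t - 2)*(t + 2)*(t + 4)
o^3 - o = o*(o - 1)*(o + 1)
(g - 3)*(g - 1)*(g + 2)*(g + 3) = g^4 + g^3 - 11*g^2 - 9*g + 18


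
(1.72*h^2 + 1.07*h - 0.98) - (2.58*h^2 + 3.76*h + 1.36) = -0.86*h^2 - 2.69*h - 2.34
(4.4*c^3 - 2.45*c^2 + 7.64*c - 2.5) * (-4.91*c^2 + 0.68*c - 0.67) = -21.604*c^5 + 15.0215*c^4 - 42.1264*c^3 + 19.1117*c^2 - 6.8188*c + 1.675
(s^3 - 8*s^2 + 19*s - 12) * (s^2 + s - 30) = s^5 - 7*s^4 - 19*s^3 + 247*s^2 - 582*s + 360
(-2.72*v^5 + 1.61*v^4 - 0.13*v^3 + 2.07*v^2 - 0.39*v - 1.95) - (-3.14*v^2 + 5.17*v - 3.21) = -2.72*v^5 + 1.61*v^4 - 0.13*v^3 + 5.21*v^2 - 5.56*v + 1.26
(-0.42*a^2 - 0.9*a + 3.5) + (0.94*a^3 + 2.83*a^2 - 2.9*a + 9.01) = 0.94*a^3 + 2.41*a^2 - 3.8*a + 12.51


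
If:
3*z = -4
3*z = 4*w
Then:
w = -1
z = -4/3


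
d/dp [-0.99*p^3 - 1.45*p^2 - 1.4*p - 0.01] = -2.97*p^2 - 2.9*p - 1.4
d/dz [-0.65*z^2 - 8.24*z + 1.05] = -1.3*z - 8.24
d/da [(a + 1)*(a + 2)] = 2*a + 3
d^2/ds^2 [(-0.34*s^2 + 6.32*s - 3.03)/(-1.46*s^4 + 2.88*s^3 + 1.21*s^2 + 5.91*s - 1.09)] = (4.348464*s^8 - 170.238336*s^7 + 561.205816*s^6 - 594.545808*s^5 - 301.814364*s^4 + 472.233964*s^3 + 42.8058059999999*s^2 + 137.064966*s + 139.039112)/(3.112136*s^12 - 18.417024*s^11 + 28.591764*s^10 - 31.154292*s^9 + 132.376626*s^8 - 124.565292*s^7 + 43.211633*s^6 - 361.377729*s^5 - 5.48148599999998*s^4 - 169.922061*s^3 + 109.902084*s^2 - 21.065013*s + 1.295029)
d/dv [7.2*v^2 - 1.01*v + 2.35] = 14.4*v - 1.01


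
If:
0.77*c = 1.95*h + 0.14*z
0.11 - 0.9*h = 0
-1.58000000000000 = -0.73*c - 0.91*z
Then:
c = 0.55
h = 0.12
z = 1.30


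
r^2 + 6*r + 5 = (r + 1)*(r + 5)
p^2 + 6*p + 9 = (p + 3)^2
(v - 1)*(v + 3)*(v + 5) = v^3 + 7*v^2 + 7*v - 15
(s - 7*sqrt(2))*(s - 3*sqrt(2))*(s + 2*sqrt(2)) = s^3 - 8*sqrt(2)*s^2 + 2*s + 84*sqrt(2)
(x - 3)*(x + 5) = x^2 + 2*x - 15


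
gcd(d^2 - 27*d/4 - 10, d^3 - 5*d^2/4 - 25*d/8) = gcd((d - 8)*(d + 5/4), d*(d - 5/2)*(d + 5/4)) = d + 5/4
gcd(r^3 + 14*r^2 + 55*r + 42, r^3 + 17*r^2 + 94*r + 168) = r^2 + 13*r + 42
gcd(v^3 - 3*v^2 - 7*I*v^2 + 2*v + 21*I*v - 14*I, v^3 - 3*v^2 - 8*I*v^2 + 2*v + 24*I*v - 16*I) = v^2 - 3*v + 2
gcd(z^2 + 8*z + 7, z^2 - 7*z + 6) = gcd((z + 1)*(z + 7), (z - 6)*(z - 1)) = 1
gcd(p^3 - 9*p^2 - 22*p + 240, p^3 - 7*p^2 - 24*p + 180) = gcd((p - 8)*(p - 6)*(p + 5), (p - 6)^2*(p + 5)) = p^2 - p - 30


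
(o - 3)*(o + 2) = o^2 - o - 6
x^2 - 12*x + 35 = (x - 7)*(x - 5)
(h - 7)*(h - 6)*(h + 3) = h^3 - 10*h^2 + 3*h + 126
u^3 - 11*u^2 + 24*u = u*(u - 8)*(u - 3)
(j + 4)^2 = j^2 + 8*j + 16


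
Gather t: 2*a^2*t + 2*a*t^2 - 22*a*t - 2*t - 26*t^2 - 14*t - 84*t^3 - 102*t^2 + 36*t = -84*t^3 + t^2*(2*a - 128) + t*(2*a^2 - 22*a + 20)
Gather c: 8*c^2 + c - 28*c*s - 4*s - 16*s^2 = 8*c^2 + c*(1 - 28*s) - 16*s^2 - 4*s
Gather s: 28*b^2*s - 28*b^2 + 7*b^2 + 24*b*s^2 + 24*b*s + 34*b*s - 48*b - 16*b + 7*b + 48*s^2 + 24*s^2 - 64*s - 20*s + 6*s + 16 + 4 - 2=-21*b^2 - 57*b + s^2*(24*b + 72) + s*(28*b^2 + 58*b - 78) + 18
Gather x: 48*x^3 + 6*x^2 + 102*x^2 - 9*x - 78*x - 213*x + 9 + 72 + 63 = 48*x^3 + 108*x^2 - 300*x + 144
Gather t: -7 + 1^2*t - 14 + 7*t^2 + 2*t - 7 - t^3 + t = -t^3 + 7*t^2 + 4*t - 28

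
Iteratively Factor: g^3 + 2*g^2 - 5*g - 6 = (g - 2)*(g^2 + 4*g + 3) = (g - 2)*(g + 3)*(g + 1)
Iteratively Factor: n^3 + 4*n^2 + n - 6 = (n - 1)*(n^2 + 5*n + 6) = (n - 1)*(n + 3)*(n + 2)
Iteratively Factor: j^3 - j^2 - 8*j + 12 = (j + 3)*(j^2 - 4*j + 4) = (j - 2)*(j + 3)*(j - 2)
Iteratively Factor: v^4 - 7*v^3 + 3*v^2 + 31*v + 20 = (v - 5)*(v^3 - 2*v^2 - 7*v - 4) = (v - 5)*(v - 4)*(v^2 + 2*v + 1) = (v - 5)*(v - 4)*(v + 1)*(v + 1)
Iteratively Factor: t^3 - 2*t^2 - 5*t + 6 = (t + 2)*(t^2 - 4*t + 3) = (t - 3)*(t + 2)*(t - 1)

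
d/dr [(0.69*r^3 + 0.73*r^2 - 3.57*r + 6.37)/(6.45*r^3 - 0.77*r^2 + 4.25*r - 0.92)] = (-5.2398*r^4 + 51.918*r^3 - 124.8103*r^2 + 8.4666*r - 23.7881)/(41.6025*r^6 - 9.933*r^5 + 55.4179*r^4 - 18.413*r^3 + 19.4793*r^2 - 7.82*r + 0.8464)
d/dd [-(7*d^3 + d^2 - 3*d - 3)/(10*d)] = (-14*d^3 - d^2 - 3)/(10*d^2)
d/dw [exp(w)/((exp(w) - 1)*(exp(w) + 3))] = (-exp(2*w) - 3)*exp(w)/(exp(4*w) + 4*exp(3*w) - 2*exp(2*w) - 12*exp(w) + 9)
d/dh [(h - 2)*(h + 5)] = 2*h + 3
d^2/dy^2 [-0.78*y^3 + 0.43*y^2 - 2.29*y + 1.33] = 0.86 - 4.68*y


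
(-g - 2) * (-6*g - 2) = 6*g^2 + 14*g + 4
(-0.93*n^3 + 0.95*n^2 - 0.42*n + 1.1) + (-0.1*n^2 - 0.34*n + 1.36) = -0.93*n^3 + 0.85*n^2 - 0.76*n + 2.46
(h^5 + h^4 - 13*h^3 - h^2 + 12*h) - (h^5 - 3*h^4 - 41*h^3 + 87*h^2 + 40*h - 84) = 4*h^4 + 28*h^3 - 88*h^2 - 28*h + 84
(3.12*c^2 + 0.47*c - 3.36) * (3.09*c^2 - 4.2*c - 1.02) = 9.6408*c^4 - 11.6517*c^3 - 15.5388*c^2 + 13.6326*c + 3.4272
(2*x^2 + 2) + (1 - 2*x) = 2*x^2 - 2*x + 3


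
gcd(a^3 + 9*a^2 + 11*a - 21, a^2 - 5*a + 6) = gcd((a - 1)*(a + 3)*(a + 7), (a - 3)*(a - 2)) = 1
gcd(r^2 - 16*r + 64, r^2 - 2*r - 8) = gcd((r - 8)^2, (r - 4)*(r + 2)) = 1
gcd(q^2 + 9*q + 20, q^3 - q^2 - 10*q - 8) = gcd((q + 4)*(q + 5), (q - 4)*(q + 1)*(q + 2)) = 1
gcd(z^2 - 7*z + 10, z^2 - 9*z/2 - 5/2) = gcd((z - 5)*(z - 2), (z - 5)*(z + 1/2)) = z - 5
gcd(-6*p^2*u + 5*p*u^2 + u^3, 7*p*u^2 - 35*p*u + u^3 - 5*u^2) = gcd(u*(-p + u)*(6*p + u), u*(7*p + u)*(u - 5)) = u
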